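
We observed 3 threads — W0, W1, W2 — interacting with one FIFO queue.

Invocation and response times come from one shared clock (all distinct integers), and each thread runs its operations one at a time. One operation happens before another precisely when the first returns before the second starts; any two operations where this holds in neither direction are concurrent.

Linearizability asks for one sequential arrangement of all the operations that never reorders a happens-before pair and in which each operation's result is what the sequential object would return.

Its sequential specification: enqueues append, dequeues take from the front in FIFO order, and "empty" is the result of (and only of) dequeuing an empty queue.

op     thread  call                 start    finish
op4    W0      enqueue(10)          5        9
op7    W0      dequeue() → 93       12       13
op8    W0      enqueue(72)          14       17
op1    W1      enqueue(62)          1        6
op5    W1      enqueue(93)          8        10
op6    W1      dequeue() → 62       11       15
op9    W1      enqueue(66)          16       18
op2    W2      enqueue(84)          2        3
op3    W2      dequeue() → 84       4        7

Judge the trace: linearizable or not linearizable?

witness order: op2, op1, op3, op5, op4, op6, op7, op8, op9
step 1: op2 enqueue(84) — queue <84>
step 2: op1 enqueue(62) — queue <84,62>
step 3: op3 dequeue() → 84 — queue <62>
step 4: op5 enqueue(93) — queue <62,93>
step 5: op4 enqueue(10) — queue <62,93,10>
step 6: op6 dequeue() → 62 — queue <93,10>
step 7: op7 dequeue() → 93 — queue <10>
step 8: op8 enqueue(72) — queue <10,72>
step 9: op9 enqueue(66) — queue <10,72,66>

linearizable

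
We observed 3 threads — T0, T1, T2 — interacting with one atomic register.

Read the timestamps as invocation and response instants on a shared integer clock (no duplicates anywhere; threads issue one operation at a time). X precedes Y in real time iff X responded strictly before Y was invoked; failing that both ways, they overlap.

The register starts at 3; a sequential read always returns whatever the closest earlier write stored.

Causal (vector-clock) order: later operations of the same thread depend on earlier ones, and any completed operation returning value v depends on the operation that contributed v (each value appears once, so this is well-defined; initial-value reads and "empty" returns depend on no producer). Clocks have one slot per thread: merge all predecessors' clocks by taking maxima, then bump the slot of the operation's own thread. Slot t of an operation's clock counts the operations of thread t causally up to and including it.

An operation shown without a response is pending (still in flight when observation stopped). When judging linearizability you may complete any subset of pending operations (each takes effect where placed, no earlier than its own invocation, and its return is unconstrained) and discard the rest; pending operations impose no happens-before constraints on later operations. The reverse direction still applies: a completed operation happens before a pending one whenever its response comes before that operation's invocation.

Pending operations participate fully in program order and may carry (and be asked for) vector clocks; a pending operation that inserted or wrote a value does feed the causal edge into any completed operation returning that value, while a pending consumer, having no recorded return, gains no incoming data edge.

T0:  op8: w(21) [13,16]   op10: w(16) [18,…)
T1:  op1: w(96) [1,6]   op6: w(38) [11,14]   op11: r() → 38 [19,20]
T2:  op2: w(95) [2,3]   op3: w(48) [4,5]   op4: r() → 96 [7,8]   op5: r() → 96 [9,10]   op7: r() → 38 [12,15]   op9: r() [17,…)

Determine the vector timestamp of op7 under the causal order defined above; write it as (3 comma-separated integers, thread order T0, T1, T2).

op2, invoked 2, has no incoming edges; only T2's bump applies → (0, 0, 1)
op1, invoked 1, has no incoming edges; only T1's bump applies → (0, 1, 0)
op8, invoked 13, has no incoming edges; only T0's bump applies → (1, 0, 0)
op3 (invocation 4): componentwise max over VC(op2)=(0, 0, 1), +1 at T2, giving (0, 0, 2)
op6 (invocation 11): componentwise max over VC(op1)=(0, 1, 0), +1 at T1, giving (0, 2, 0)
op10 (invocation 18): componentwise max over VC(op8)=(1, 0, 0), +1 at T0, giving (2, 0, 0)
op11 (invocation 19): componentwise max over VC(op6)=(0, 2, 0), +1 at T1, giving (0, 3, 0)
op4 (invocation 7): componentwise max over VC(op1)=(0, 1, 0), VC(op3)=(0, 0, 2), +1 at T2, giving (0, 1, 3)
op5 (invocation 9): componentwise max over VC(op1)=(0, 1, 0), VC(op4)=(0, 1, 3), +1 at T2, giving (0, 1, 4)
op7 (invocation 12): componentwise max over VC(op5)=(0, 1, 4), VC(op6)=(0, 2, 0), +1 at T2, giving (0, 2, 5)
op9 (invocation 17): componentwise max over VC(op7)=(0, 2, 5), +1 at T2, giving (0, 2, 6)
target: VC(op7) = (0, 2, 5)

(0, 2, 5)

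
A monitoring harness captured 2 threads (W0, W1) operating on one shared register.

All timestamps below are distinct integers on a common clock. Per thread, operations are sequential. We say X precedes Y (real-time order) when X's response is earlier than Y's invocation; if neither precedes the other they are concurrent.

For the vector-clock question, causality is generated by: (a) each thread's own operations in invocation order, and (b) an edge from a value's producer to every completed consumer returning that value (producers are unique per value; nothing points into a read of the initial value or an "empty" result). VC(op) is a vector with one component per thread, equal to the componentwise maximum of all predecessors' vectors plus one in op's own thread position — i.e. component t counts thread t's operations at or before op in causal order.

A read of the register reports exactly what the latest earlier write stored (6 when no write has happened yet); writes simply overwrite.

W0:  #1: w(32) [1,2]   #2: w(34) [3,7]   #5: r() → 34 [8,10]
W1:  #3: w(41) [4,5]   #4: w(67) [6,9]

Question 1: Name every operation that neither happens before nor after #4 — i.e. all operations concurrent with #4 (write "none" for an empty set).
overlap test against #4 [6,9]: concurrent iff the interval meets 6..9
#1 [1,2]: before
#2 [3,7]: concurrent
#3 [4,5]: before
#5 [8,10]: concurrent

#2, #5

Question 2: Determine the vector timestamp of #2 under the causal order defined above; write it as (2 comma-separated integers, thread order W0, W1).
root op #3, invoked 4: fresh clock plus W1's own tick → (0, 1)
root op #1, invoked 1: fresh clock plus W0's own tick → (1, 0)
from VC(#3)=(0, 1), #4 (invoked 6) maxes components and bumps W1 → (0, 2)
from VC(#1)=(1, 0), #2 (invoked 3) maxes components and bumps W0 → (2, 0)
from VC(#2)=(2, 0), #5 (invoked 8) maxes components and bumps W0 → (3, 0)
target: VC(#2) = (2, 0)

(2, 0)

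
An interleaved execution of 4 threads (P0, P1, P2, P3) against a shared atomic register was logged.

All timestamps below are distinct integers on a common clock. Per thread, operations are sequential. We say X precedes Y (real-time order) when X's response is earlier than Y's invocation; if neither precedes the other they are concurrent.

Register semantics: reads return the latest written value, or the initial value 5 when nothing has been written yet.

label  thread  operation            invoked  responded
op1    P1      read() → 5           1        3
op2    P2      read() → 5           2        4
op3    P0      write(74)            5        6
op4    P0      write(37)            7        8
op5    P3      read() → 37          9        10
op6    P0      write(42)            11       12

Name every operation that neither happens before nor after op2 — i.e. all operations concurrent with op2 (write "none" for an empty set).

op1

op2 spans [2,4]: anything still running between times 2 and 4 counts as concurrent
op1 [1,3]: concurrent
op3 [5,6]: after
op4 [7,8]: after
op5 [9,10]: after
op6 [11,12]: after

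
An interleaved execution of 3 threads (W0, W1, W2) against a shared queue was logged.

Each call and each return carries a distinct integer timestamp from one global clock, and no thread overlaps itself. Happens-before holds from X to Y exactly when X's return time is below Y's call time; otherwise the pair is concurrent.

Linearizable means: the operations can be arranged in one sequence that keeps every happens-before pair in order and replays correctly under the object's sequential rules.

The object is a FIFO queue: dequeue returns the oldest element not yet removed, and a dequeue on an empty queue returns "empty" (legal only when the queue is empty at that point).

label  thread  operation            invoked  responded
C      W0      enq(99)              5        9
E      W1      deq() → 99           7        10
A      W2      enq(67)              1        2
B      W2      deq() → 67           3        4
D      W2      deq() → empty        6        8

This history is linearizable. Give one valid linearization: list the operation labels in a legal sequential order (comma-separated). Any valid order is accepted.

step 1: A enq(67) — queue <67>
step 2: B deq() → 67 — queue <>
step 3: C enq(99) — queue <99>
step 4: E deq() → 99 — queue <>
step 5: D deq() → empty — queue <>

A, B, C, E, D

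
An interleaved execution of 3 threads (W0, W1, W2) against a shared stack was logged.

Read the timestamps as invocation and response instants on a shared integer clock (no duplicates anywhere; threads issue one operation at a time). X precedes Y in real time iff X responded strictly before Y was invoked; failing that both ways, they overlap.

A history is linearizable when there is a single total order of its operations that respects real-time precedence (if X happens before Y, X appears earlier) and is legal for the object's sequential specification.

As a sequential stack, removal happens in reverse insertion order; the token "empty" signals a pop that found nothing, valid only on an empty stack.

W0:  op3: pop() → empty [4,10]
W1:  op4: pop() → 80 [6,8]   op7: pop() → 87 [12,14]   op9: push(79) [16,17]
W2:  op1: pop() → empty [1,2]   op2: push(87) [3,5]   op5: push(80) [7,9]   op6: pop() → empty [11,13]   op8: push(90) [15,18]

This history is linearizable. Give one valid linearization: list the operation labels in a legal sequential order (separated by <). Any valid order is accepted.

after step 1 (op1 pop() → empty): stack <>
after step 2 (op3 pop() → empty): stack <>
after step 3 (op2 push(87)): stack <87>
after step 4 (op5 push(80)): stack <87,80>
after step 5 (op4 pop() → 80): stack <87>
after step 6 (op7 pop() → 87): stack <>
after step 7 (op6 pop() → empty): stack <>
after step 8 (op8 push(90)): stack <90>
after step 9 (op9 push(79)): stack <90,79>

op1 < op3 < op2 < op5 < op4 < op7 < op6 < op8 < op9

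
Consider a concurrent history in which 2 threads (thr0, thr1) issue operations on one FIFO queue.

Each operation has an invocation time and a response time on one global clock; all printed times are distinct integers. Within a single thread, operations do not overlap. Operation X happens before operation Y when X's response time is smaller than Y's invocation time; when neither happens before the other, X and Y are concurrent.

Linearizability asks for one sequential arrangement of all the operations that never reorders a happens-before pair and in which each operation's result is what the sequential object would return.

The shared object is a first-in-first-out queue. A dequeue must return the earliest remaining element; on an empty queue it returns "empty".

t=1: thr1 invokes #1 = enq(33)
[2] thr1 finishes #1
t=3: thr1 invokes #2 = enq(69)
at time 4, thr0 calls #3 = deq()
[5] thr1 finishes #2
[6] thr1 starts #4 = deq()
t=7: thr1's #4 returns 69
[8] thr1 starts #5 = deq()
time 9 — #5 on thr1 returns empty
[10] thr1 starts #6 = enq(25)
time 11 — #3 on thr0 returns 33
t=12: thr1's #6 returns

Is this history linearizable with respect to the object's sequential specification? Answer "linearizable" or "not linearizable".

linearizable

witness order: #1, #2, #3, #4, #5, #6
step 1: #1 enq(33) — queue <33>
step 2: #2 enq(69) — queue <33,69>
step 3: #3 deq() → 33 — queue <69>
step 4: #4 deq() → 69 — queue <>
step 5: #5 deq() → empty — queue <>
step 6: #6 enq(25) — queue <25>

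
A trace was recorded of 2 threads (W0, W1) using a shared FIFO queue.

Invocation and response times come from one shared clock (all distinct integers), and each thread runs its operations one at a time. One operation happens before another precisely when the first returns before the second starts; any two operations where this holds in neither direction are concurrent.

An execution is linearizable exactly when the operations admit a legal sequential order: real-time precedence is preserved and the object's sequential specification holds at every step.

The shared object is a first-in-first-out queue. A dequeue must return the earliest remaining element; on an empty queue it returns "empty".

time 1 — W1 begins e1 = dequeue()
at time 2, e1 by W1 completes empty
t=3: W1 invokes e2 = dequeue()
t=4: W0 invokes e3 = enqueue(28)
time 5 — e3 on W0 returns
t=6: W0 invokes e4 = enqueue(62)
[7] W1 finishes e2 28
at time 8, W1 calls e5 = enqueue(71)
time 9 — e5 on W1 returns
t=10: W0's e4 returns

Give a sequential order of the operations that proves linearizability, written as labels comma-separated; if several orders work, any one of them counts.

e1, e3, e2, e4, e5

1. e1 dequeue() → empty, leaving queue <>
2. e3 enqueue(28), leaving queue <28>
3. e2 dequeue() → 28, leaving queue <>
4. e4 enqueue(62), leaving queue <62>
5. e5 enqueue(71), leaving queue <62,71>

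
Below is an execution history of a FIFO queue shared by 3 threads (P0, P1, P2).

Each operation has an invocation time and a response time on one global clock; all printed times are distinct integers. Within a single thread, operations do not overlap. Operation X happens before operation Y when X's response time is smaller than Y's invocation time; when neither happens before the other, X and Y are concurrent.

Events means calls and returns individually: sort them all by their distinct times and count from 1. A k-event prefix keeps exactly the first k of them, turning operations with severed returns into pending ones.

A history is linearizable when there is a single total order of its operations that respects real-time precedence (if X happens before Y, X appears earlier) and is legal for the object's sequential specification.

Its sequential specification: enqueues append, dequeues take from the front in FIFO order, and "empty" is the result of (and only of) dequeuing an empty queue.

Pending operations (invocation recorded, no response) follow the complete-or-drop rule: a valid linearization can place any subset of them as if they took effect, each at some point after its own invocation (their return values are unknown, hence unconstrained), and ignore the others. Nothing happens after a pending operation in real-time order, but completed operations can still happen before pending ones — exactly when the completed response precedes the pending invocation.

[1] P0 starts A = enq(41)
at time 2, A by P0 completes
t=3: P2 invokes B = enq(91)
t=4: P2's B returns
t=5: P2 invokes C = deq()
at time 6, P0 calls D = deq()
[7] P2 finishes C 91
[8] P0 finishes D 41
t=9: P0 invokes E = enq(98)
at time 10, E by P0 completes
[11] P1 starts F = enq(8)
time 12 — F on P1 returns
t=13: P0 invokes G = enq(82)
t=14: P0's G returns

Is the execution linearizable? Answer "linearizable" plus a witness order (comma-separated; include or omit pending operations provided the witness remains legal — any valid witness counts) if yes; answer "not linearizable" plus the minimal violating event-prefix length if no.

linearizable — witness: A, B, D, C, E, F, G

after step 1 (A enq(41)): queue <41>
after step 2 (B enq(91)): queue <41,91>
after step 3 (D deq() → 41): queue <91>
after step 4 (C deq() → 91): queue <>
after step 5 (E enq(98)): queue <98>
after step 6 (F enq(8)): queue <98,8>
after step 7 (G enq(82)): queue <98,8,82>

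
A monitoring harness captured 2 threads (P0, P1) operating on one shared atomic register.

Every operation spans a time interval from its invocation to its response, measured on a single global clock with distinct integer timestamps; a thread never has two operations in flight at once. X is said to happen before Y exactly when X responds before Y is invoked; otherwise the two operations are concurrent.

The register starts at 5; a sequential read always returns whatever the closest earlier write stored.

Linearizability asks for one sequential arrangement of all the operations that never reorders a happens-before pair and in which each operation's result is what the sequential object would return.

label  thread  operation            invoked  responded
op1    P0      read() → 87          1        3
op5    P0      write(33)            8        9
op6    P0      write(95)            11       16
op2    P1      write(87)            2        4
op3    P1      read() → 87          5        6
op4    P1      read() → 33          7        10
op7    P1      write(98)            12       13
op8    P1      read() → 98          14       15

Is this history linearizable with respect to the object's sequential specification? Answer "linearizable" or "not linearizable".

linearizable

one valid linearization: op2, op1, op3, op5, op4, op6, op7, op8
step 1: op2 write(87) — value 87
step 2: op1 read() → 87 — value 87
step 3: op3 read() → 87 — value 87
step 4: op5 write(33) — value 33
step 5: op4 read() → 33 — value 33
step 6: op6 write(95) — value 95
step 7: op7 write(98) — value 98
step 8: op8 read() → 98 — value 98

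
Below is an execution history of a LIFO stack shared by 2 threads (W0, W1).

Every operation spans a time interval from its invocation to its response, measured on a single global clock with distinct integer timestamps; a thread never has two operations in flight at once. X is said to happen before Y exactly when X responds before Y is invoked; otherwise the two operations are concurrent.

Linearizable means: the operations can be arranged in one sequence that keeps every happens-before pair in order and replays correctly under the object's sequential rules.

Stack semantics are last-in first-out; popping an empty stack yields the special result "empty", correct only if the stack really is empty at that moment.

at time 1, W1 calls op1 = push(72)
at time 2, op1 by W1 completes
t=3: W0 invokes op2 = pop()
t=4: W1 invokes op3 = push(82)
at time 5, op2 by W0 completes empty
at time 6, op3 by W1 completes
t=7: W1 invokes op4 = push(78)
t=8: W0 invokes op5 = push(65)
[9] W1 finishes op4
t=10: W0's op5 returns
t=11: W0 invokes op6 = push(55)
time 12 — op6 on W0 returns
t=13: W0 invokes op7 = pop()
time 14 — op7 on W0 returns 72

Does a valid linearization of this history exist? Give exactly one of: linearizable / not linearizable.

not linearizable

cut after 4 events: linearizable; cut after 5 events (op2 responds, time 5): not linearizable
the completed operations (2 total) allow one real-time order; the LIFO stack replay rejects it
no escape via the 1 pending operation (op3): every completion choice fails
sample order op1, op2 (pending dropped) stalls at step 2 — op2 pop() → empty has no legal effect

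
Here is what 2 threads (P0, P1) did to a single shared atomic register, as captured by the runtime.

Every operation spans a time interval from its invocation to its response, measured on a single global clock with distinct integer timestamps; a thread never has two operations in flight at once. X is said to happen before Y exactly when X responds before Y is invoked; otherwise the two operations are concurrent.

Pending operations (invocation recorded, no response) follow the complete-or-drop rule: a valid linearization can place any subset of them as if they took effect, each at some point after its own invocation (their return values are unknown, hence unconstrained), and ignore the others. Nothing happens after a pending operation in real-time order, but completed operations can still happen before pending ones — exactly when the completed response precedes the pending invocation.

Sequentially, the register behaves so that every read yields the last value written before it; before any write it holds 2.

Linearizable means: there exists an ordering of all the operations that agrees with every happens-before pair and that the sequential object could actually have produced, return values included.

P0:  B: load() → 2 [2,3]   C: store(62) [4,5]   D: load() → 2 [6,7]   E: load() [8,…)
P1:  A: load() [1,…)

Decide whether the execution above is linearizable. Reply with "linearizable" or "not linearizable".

prefix check: 1..6 passes, 1..7 fails once D's time-7 response joins
the completed operations (3 total) allow one real-time order; the atomic register replay rejects it
including or dropping the 1 pending operation (A) in any combination fails
e.g. B, C, D (pending dropped): illegal at step 3, since D load() → 2 cannot apply there

not linearizable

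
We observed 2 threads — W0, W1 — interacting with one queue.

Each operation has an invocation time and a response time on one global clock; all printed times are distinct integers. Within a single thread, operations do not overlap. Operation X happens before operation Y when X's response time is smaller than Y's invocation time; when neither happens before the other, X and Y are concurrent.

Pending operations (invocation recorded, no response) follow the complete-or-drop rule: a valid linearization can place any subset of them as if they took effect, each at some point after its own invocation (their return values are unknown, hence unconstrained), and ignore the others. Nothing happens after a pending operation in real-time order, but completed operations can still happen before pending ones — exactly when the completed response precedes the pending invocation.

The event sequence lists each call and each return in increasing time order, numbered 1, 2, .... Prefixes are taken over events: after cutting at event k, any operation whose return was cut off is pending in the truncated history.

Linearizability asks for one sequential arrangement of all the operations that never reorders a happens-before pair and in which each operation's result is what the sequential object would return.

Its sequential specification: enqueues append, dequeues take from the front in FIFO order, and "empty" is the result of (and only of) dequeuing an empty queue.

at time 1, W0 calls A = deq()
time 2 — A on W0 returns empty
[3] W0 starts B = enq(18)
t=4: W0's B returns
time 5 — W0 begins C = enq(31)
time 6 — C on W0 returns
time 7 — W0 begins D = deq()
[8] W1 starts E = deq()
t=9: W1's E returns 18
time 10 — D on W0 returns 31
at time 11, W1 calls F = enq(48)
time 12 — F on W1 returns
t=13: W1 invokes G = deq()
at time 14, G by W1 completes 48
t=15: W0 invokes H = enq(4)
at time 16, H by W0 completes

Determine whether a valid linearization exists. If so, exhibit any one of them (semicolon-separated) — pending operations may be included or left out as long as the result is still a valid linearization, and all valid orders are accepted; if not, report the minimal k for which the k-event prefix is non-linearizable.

linearizable — witness: A; B; C; E; D; F; G; H

after step 1 (A deq() → empty): queue <>
after step 2 (B enq(18)): queue <18>
after step 3 (C enq(31)): queue <18,31>
after step 4 (E deq() → 18): queue <31>
after step 5 (D deq() → 31): queue <>
after step 6 (F enq(48)): queue <48>
after step 7 (G deq() → 48): queue <>
after step 8 (H enq(4)): queue <4>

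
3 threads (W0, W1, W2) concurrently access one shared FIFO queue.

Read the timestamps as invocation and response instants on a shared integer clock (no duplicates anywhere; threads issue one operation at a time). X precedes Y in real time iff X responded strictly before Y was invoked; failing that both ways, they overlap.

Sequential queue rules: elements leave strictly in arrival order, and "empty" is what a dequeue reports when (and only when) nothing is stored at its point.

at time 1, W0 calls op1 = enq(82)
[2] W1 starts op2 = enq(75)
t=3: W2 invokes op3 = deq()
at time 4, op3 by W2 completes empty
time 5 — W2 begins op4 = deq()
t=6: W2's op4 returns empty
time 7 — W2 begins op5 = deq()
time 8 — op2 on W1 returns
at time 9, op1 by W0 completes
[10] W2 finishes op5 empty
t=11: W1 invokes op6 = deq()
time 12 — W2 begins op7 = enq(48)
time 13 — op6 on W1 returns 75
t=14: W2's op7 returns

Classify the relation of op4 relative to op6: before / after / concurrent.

op4 spans [5,6], op6 spans [11,13]
resp(op4)=6 < inv(op6)=11

before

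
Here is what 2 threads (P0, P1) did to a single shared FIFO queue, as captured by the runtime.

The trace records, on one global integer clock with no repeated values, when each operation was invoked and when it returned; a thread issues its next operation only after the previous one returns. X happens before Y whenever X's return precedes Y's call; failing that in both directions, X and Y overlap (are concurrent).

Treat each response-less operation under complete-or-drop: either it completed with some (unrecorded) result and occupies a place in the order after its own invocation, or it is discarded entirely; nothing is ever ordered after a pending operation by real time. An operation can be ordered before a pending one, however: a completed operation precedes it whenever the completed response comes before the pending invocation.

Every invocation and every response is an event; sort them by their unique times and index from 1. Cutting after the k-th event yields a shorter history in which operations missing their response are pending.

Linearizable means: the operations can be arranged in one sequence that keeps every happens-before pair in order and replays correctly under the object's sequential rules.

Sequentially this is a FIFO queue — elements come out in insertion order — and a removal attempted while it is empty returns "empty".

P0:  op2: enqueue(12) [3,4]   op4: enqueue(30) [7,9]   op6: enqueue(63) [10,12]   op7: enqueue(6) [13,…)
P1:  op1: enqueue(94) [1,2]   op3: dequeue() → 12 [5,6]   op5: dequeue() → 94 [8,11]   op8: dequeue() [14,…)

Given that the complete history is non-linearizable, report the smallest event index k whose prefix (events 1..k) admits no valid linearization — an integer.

events 1..5 are still linearizable — one witness is op1, op2:
after step 1 (op1 enqueue(94)): queue <94>
after step 2 (op2 enqueue(12)): queue <94,12>
once event 6 joins (op3's response, time 6), exhaustive search finds no witness
take op1, op2, op3: step 3 already fails, because op3 dequeue() → 12 cannot occur there

6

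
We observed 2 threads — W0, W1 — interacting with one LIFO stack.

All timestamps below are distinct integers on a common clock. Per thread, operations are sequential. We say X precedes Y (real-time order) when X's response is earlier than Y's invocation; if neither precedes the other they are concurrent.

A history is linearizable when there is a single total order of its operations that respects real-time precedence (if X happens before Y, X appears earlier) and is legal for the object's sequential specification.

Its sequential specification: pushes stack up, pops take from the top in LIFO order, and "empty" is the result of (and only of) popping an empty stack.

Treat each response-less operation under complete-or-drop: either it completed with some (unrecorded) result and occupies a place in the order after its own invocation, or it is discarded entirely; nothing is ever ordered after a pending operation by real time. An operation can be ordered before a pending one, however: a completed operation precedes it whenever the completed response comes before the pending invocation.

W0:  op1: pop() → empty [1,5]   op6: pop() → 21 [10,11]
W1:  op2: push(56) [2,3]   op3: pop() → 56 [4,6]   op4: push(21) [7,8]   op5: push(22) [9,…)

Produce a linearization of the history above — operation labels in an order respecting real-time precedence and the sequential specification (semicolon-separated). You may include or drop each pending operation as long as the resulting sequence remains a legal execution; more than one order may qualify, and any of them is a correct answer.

op1; op2; op3; op4; op6

after step 1 (op1 pop() → empty): stack <>
after step 2 (op2 push(56)): stack <56>
after step 3 (op3 pop() → 56): stack <>
after step 4 (op4 push(21)): stack <21>
after step 5 (op6 pop() → 21): stack <>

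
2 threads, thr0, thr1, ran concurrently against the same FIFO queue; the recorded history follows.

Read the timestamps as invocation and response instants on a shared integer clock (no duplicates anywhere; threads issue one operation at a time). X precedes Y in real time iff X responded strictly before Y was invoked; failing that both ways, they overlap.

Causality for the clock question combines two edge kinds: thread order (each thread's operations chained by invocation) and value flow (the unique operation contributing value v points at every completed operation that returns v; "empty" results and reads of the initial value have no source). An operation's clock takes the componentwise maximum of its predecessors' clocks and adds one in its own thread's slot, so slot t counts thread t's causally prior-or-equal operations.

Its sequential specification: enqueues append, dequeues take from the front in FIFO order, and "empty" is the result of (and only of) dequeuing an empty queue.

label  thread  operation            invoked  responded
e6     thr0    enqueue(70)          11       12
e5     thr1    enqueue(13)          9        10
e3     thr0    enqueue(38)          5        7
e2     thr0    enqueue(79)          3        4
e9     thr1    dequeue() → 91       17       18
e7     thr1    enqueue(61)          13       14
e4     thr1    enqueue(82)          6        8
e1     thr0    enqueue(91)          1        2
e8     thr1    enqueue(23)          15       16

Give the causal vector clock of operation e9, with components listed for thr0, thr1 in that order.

(1, 5)

no predecessors for e4 (invoked 6): thr1 increments from zero → (0, 1)
no predecessors for e1 (invoked 1): thr0 increments from zero → (1, 0)
invoked at 9, e5 merges VC(e4)=(0, 1) and bumps thr1's slot → (0, 2)
invoked at 3, e2 merges VC(e1)=(1, 0) and bumps thr0's slot → (2, 0)
invoked at 13, e7 merges VC(e5)=(0, 2) and bumps thr1's slot → (0, 3)
invoked at 5, e3 merges VC(e2)=(2, 0) and bumps thr0's slot → (3, 0)
invoked at 15, e8 merges VC(e7)=(0, 3) and bumps thr1's slot → (0, 4)
invoked at 11, e6 merges VC(e3)=(3, 0) and bumps thr0's slot → (4, 0)
invoked at 17, e9 merges VC(e1)=(1, 0), VC(e8)=(0, 4) and bumps thr1's slot → (1, 5)
target: VC(e9) = (1, 5)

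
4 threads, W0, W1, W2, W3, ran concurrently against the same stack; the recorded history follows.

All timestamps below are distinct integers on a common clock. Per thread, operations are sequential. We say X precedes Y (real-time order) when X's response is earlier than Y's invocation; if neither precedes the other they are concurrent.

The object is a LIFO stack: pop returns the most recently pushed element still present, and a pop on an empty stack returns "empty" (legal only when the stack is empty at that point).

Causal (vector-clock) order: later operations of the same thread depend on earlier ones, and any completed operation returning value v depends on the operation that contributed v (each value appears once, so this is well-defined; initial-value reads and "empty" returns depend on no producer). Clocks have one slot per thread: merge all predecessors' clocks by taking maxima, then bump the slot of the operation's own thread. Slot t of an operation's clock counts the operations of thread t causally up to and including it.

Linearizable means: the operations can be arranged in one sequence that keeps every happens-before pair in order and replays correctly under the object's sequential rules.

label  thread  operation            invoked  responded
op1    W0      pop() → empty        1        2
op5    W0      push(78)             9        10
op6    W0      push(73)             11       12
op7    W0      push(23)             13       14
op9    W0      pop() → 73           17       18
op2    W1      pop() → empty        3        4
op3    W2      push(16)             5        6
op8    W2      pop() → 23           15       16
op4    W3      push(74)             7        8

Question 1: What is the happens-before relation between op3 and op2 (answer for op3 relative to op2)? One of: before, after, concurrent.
after

op3 spans [5,6], op2 spans [3,4]
resp(op2)=4 < inv(op3)=5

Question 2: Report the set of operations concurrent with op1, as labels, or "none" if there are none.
none

op1 spans [1,2]; an op avoiding the whole window 1..2 is ordered, any other is concurrent
op2 [3,4]: after
op3 [5,6]: after
op4 [7,8]: after
op5 [9,10]: after
op6 [11,12]: after
op7 [13,14]: after
op8 [15,16]: after
op9 [17,18]: after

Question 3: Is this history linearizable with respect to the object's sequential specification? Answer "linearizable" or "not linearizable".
linearizable

one valid linearization: op1, op2, op3, op4, op5, op6, op7, op8, op9
step 1: op1 pop() → empty — stack <>
step 2: op2 pop() → empty — stack <>
step 3: op3 push(16) — stack <16>
step 4: op4 push(74) — stack <16,74>
step 5: op5 push(78) — stack <16,74,78>
step 6: op6 push(73) — stack <16,74,78,73>
step 7: op7 push(23) — stack <16,74,78,73,23>
step 8: op8 pop() → 23 — stack <16,74,78,73>
step 9: op9 pop() → 73 — stack <16,74,78>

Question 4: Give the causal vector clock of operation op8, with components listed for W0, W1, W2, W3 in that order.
(4, 0, 2, 0)

VC(op4, invoked at 7): no causal predecessors; +1 on W3 → (0, 0, 0, 1)
VC(op3, invoked at 5): no causal predecessors; +1 on W2 → (0, 0, 1, 0)
VC(op2, invoked at 3): no causal predecessors; +1 on W1 → (0, 1, 0, 0)
VC(op1, invoked at 1): no causal predecessors; +1 on W0 → (1, 0, 0, 0)
from VC(op1)=(1, 0, 0, 0), op5 (invoked 9) maxes components and bumps W0 → (2, 0, 0, 0)
from VC(op5)=(2, 0, 0, 0), op6 (invoked 11) maxes components and bumps W0 → (3, 0, 0, 0)
from VC(op6)=(3, 0, 0, 0), op7 (invoked 13) maxes components and bumps W0 → (4, 0, 0, 0)
from VC(op6)=(3, 0, 0, 0), VC(op7)=(4, 0, 0, 0), op9 (invoked 17) maxes components and bumps W0 → (5, 0, 0, 0)
from VC(op3)=(0, 0, 1, 0), VC(op7)=(4, 0, 0, 0), op8 (invoked 15) maxes components and bumps W2 → (4, 0, 2, 0)
target: VC(op8) = (4, 0, 2, 0)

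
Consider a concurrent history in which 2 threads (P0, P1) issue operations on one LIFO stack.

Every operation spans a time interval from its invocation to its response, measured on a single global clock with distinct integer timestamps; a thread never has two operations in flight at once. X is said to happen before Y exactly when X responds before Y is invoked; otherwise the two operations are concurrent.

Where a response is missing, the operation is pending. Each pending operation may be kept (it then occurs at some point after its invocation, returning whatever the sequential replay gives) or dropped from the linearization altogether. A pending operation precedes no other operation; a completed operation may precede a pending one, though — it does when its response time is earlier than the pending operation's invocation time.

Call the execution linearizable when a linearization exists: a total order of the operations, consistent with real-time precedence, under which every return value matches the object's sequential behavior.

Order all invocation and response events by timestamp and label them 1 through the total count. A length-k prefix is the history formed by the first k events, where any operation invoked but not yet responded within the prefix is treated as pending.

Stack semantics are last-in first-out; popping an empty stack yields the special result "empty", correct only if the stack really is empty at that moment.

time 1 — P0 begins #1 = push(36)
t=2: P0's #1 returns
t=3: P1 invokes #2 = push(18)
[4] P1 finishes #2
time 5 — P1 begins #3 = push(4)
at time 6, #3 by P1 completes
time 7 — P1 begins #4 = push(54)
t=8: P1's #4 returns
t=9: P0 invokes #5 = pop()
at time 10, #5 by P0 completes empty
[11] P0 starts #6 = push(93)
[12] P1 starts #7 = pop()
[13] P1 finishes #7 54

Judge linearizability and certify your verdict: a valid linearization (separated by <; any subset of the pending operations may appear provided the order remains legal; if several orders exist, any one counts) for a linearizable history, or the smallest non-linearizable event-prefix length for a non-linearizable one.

not linearizable — minimal violating prefix: 10 events

the violation lands at event 10, #5's response at time 10: events 1..9 linearize, events 1..10 do not
the sole real-time-consistent order of 5 completed operations fails the LIFO stack replay
sample order #1, #2, #3, #4, #5 stalls at step 5 — #5 pop() → empty has no legal effect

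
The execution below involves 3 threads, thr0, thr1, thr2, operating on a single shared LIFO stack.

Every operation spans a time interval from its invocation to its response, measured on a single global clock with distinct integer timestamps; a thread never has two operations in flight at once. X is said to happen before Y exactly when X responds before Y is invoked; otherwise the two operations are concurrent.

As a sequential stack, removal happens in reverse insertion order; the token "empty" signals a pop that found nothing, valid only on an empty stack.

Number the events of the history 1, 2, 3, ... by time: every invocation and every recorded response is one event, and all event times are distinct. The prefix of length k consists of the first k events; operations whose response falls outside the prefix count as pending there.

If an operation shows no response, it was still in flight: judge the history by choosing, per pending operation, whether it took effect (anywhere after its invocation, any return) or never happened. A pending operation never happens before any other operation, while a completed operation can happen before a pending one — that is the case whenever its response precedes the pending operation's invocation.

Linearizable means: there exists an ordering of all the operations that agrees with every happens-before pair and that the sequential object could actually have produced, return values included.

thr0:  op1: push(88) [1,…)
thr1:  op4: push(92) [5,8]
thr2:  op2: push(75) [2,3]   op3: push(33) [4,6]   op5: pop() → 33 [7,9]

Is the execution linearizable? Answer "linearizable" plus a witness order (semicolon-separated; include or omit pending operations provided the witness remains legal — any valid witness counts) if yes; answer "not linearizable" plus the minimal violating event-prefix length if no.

after step 1 (op1 push(88) (pending, included)): stack <88>
after step 2 (op2 push(75)): stack <88,75>
after step 3 (op3 push(33)): stack <88,75,33>
after step 4 (op5 pop() → 33): stack <88,75>
after step 5 (op4 push(92)): stack <88,75,92>

linearizable — witness: op1; op2; op3; op5; op4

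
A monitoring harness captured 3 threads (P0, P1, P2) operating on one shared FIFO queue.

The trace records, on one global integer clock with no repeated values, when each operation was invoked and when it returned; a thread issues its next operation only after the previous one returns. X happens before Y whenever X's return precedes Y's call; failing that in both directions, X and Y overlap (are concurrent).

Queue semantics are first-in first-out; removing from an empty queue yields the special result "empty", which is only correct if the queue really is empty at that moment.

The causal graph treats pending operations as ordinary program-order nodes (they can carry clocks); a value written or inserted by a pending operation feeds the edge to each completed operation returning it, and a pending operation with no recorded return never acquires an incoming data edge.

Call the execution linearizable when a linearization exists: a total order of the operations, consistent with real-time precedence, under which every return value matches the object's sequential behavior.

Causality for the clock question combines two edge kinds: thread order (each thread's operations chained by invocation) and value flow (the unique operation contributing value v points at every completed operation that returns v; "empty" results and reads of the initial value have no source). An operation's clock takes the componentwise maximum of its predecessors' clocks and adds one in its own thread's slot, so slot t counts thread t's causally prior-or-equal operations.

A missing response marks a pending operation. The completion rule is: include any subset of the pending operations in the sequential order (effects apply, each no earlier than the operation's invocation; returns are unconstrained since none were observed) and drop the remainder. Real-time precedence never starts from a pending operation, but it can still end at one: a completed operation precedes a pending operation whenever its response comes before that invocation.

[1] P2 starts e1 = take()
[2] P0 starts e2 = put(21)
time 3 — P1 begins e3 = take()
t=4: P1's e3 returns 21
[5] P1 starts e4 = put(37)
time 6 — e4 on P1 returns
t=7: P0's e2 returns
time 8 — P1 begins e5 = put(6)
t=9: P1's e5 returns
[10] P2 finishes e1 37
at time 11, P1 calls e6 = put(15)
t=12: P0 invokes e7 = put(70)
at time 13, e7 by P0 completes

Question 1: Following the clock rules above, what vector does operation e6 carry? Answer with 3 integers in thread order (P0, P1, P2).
(1, 4, 0)

root op e2, invoked 2: fresh clock plus P0's own tick → (1, 0, 0)
VC(e3, invoked at 3): max of VC(e2)=(1, 0, 0), then +1 on thread P1 → (1, 1, 0)
VC(e7, invoked at 12): max of VC(e2)=(1, 0, 0), then +1 on thread P0 → (2, 0, 0)
VC(e4, invoked at 5): max of VC(e3)=(1, 1, 0), then +1 on thread P1 → (1, 2, 0)
VC(e1, invoked at 1): max of VC(e4)=(1, 2, 0), then +1 on thread P2 → (1, 2, 1)
VC(e5, invoked at 8): max of VC(e4)=(1, 2, 0), then +1 on thread P1 → (1, 3, 0)
VC(e6, invoked at 11): max of VC(e5)=(1, 3, 0), then +1 on thread P1 → (1, 4, 0)
target: VC(e6) = (1, 4, 0)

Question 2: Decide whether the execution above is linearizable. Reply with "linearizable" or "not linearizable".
linearizable

a witness: e2, e3, e4, e1, e5, e6, e7
after step 1 (e2 put(21)): queue <21>
after step 2 (e3 take() → 21): queue <>
after step 3 (e4 put(37)): queue <37>
after step 4 (e1 take() → 37): queue <>
after step 5 (e5 put(6)): queue <6>
after step 6 (e6 put(15) (pending, included)): queue <6,15>
after step 7 (e7 put(70)): queue <6,15,70>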